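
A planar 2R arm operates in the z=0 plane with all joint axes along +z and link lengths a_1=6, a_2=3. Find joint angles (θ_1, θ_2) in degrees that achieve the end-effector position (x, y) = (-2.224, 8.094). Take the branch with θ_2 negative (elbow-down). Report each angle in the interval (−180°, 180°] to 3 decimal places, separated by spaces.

cos θ_2 = (70.4590−6²−3²)/(2·6·3) = 0.7072; θ_2 = -44.9929° (elbow-down)
β = atan2(8.0940,-2.2240) = 105.3641°; ψ = atan2(-2.1211,8.1216) = -14.6366°
θ_1 = β − ψ = 120.0007°

120.001 -44.993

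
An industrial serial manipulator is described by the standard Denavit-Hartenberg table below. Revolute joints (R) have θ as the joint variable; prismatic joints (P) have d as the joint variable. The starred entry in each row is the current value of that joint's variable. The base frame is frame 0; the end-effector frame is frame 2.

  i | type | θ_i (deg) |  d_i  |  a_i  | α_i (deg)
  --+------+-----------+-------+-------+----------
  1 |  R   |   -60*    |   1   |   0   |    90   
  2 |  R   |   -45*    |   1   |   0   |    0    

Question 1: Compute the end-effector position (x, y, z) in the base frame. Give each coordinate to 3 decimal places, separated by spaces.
after link 1: o_1 = (0.0000, 0.0000, 1.0000)
after link 2: o_2 = (-0.8660, -0.5000, 1.0000)

-0.866 -0.500 1.000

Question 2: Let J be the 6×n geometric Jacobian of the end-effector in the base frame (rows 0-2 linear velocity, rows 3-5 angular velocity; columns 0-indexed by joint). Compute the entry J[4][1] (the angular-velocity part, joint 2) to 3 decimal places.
-0.500

axis z_1 = (-0.8660,-0.5000,0.0000); lever o_n−o_1 = (-0.8660,-0.5000,0.0000)
cross product → J_v[:, 1] = (0.0000,-0.0000,0.0000)
J_ω[:, 1] = z_1
entry J[4][1] = -0.5000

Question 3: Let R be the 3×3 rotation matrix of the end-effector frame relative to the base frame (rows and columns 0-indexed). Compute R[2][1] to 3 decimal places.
0.707

End-effector y-axis (col 1 of R) = (0.3536,-0.6124,0.7071)
R[2][1] = 0.7071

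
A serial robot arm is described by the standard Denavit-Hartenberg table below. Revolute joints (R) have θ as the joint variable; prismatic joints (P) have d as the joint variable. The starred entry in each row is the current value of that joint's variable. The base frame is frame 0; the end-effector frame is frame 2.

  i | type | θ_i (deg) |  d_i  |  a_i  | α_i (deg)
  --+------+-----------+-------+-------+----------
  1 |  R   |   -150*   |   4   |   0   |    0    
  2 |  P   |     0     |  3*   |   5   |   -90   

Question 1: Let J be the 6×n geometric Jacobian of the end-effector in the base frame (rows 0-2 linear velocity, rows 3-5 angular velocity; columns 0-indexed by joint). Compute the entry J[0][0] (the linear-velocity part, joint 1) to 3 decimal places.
2.500

axis z_0 = ẑ; lever o_n−o_0 = (-4.3301,-2.5000,7.0000)
cross product → J_v[:, 0] = (2.5000,-4.3301,0.0000)
J_ω[:, 0] = z_0
entry J[0][0] = 2.5000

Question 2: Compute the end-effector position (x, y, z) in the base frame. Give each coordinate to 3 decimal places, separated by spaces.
after link 1: o_1 = (0.0000, 0.0000, 4.0000)
after link 2: o_2 = (-4.3301, -2.5000, 7.0000)

-4.330 -2.500 7.000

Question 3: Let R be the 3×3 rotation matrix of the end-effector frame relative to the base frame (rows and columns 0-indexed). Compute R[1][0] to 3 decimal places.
End-effector x-axis (col 0 of R) = (-0.8660,-0.5000,0.0000)
R[1][0] = -0.5000

-0.500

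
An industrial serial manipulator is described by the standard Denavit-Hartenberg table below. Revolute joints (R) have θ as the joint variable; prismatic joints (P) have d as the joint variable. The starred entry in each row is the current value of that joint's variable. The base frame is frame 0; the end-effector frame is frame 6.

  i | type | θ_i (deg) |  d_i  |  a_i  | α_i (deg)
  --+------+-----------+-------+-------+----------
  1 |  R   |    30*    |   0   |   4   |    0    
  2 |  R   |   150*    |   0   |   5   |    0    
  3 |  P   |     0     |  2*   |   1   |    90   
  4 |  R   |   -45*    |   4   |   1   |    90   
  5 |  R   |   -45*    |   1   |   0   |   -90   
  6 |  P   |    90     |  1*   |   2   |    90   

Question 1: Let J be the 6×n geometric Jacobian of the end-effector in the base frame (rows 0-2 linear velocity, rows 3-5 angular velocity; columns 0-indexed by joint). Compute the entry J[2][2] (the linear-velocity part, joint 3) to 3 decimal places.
prismatic axis z_2 = (0.0000,0.0000,1.0000)
J_v[:, 2] = z_2; J_ω[:, 2] = (0,0,0)
entry J[2][2] = 1.0000

1.000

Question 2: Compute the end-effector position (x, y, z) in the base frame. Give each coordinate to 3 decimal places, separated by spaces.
after link 1: o_1 = (3.4641, 2.0000, 0.0000)
after link 2: o_2 = (-1.5359, 2.0000, 0.0000)
after link 3: o_3 = (-2.5359, 2.0000, 2.0000)
after link 4: o_4 = (-3.2430, 6.0000, 1.2929)
after link 5: o_5 = (-2.5359, 6.0000, 0.5858)
after link 6: o_6 = (-4.4501, 6.7071, 1.5000)

-4.450 6.707 1.500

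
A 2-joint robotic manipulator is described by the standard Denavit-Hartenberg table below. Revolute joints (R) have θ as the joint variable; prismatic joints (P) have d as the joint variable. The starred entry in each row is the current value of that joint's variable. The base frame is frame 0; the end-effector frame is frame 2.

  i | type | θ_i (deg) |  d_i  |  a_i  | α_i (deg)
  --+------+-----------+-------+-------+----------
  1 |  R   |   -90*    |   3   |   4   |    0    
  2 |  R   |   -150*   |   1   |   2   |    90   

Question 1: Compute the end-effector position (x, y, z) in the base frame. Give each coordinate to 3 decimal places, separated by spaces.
after link 1: o_1 = (0.0000, -4.0000, 3.0000)
after link 2: o_2 = (-1.0000, -2.2679, 4.0000)

-1.000 -2.268 4.000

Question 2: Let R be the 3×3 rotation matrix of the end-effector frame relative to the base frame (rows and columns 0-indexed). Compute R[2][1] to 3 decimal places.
1.000

End-effector y-axis (col 1 of R) = (-0.0000,-0.0000,1.0000)
R[2][1] = 1.0000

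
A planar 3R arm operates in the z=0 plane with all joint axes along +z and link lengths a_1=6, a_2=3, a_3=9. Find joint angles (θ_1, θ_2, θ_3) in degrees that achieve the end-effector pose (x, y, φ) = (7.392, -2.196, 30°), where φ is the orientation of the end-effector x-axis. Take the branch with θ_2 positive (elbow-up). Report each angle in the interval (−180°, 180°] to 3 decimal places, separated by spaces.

wrist centre = target − a_3·(cos φ, sin φ) = (-0.4022, -6.6960)
cos θ_2 = (44.9982−6²−3²)/(2·6·3) = -0.0000; θ_2 = 90.0029° (elbow-up)
β = atan2(-6.6960,-0.4022) = -93.4376°; ψ = atan2(3.0000,5.9999) = 26.5656°
θ_1 = β − ψ = -120.0032°
θ_3 = φ − θ_1 − θ_2 = 60.0004° (wrapped to (-180°,180°])

-120.003 90.003 60.000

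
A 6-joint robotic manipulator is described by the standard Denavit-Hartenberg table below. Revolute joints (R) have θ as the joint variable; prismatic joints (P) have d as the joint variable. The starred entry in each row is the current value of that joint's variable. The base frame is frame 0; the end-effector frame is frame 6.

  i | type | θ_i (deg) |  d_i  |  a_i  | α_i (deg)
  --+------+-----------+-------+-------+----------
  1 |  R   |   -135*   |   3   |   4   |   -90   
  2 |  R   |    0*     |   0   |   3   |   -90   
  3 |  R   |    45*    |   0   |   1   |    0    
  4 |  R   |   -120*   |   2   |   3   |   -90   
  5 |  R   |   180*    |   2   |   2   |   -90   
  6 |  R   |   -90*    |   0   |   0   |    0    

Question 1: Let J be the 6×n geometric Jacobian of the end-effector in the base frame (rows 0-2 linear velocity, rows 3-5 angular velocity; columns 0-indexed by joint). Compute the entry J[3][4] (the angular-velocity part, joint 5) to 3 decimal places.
axis z_4 = (-0.8660,-0.5000,-0.0000); lever o_n−o_4 = (-2.7321,0.7321,-0.0000)
cross product → J_v[:, 4] = (0.0000,0.0000,-2.0000)
J_ω[:, 4] = z_4
entry J[3][4] = -0.8660

-0.866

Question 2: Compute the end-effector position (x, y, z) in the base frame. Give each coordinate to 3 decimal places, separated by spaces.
after link 1: o_1 = (-2.8284, -2.8284, 3.0000)
after link 2: o_2 = (-4.9497, -4.9497, 3.0000)
after link 3: o_3 = (-5.9497, -4.9497, 3.0000)
after link 4: o_4 = (-4.4497, -7.5478, 1.0000)
after link 5: o_5 = (-7.1818, -6.8158, 1.0000)
after link 6: o_6 = (-7.1818, -6.8158, 1.0000)

-7.182 -6.816 1.000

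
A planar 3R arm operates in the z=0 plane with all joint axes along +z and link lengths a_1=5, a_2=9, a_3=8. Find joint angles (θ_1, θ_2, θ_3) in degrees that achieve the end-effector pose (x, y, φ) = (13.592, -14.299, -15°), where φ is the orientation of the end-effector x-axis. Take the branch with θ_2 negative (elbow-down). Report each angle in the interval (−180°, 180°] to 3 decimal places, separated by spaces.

wrist centre = target − a_3·(cos φ, sin φ) = (5.8646, -12.2284)
cos θ_2 = (183.9284−5²−9²)/(2·5·9) = 0.8659; θ_2 = -30.0177° (elbow-down)
β = atan2(-12.2284,5.8646) = -64.3783°; ψ = atan2(-4.5024,12.7928) = -19.3894°
θ_1 = β − ψ = -44.9889°
θ_3 = φ − θ_1 − θ_2 = 60.0066° (wrapped to (-180°,180°])

-44.989 -30.018 60.007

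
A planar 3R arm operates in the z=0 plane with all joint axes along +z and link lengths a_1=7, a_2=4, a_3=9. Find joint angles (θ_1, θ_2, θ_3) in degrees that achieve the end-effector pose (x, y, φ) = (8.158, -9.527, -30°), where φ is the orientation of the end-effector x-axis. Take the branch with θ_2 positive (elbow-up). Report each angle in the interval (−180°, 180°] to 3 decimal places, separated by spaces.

-120.000 134.998 -44.999

wrist centre = target − a_3·(cos φ, sin φ) = (0.3638, -5.0270)
cos θ_2 = (25.4031−7²−4²)/(2·7·4) = -0.7071; θ_2 = 134.9985° (elbow-up)
β = atan2(-5.0270,0.3638) = -85.8611°; ψ = atan2(2.8285,4.1716) = 34.1384°
θ_1 = β − ψ = -119.9995°
θ_3 = φ − θ_1 − θ_2 = -44.9990° (wrapped to (-180°,180°])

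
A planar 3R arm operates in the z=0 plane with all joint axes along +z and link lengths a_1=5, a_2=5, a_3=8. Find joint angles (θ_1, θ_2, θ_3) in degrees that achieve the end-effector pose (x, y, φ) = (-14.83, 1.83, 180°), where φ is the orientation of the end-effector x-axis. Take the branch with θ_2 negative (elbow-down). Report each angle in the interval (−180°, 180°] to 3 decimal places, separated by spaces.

wrist centre = target − a_3·(cos φ, sin φ) = (-6.8300, 1.8300)
cos θ_2 = (49.9978−5²−5²)/(2·5·5) = -0.0000; θ_2 = -90.0025° (elbow-down)
β = atan2(1.8300,-6.8300) = 165.0007°; ψ = atan2(-5.0000,4.9998) = -45.0013°
θ_1 = β − ψ = 210.0020°
θ_3 = φ − θ_1 − θ_2 = 60.0005° (wrapped to (-180°,180°])

-149.998 -90.003 60.001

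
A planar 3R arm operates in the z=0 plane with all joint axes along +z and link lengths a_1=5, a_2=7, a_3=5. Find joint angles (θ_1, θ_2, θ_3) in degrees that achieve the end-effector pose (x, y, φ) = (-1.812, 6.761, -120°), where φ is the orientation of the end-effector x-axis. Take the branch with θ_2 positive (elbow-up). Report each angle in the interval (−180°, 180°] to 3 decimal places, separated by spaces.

59.994 45.013 134.994

wrist centre = target − a_3·(cos φ, sin φ) = (0.6880, 11.0911)
cos θ_2 = (123.4864−5²−7²)/(2·5·7) = 0.7069; θ_2 = 45.0128° (elbow-up)
β = atan2(11.0911,0.6880) = 86.4504°; ψ = atan2(4.9509,9.9486) = 26.4568°
θ_1 = β − ψ = 59.9936°
θ_3 = φ − θ_1 − θ_2 = 134.9936° (wrapped to (-180°,180°])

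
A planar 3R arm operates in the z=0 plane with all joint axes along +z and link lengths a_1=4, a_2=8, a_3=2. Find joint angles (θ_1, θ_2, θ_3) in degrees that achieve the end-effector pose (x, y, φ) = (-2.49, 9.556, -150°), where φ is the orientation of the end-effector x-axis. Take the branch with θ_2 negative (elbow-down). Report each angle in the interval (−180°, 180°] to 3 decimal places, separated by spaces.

wrist centre = target − a_3·(cos φ, sin φ) = (-0.7579, 10.5560)
cos θ_2 = (112.0036−4²−8²)/(2·4·8) = 0.5001; θ_2 = -59.9963° (elbow-down)
β = atan2(10.5560,-0.7579) = 94.1069°; ψ = atan2(-6.9279,8.0005) = -40.8907°
θ_1 = β − ψ = 134.9977°
θ_3 = φ − θ_1 − θ_2 = 134.9986° (wrapped to (-180°,180°])

134.998 -59.996 134.999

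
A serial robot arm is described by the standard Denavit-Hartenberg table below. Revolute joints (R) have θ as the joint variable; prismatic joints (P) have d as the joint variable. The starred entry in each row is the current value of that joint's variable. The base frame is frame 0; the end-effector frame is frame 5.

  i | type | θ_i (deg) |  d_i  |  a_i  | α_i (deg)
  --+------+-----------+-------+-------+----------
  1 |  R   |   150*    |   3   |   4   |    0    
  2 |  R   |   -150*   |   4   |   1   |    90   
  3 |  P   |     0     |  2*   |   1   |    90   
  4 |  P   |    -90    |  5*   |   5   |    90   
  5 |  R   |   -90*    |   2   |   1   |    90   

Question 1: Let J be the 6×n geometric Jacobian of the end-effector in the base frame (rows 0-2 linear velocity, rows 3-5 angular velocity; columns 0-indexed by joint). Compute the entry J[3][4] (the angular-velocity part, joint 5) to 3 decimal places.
-1.000

axis z_4 = (-1.0000,0.0000,-0.0000); lever o_n−o_4 = (-2.0000,0.0000,1.0000)
cross product → J_v[:, 4] = (0.0000,1.0000,0.0000)
J_ω[:, 4] = z_4
entry J[3][4] = -1.0000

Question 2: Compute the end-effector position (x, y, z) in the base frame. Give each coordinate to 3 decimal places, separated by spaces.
after link 1: o_1 = (-3.4641, 2.0000, 3.0000)
after link 2: o_2 = (-2.4641, 2.0000, 7.0000)
after link 3: o_3 = (-1.4641, -0.0000, 7.0000)
after link 4: o_4 = (-1.4641, 5.0000, 2.0000)
after link 5: o_5 = (-3.4641, 5.0000, 3.0000)

-3.464 5.000 3.000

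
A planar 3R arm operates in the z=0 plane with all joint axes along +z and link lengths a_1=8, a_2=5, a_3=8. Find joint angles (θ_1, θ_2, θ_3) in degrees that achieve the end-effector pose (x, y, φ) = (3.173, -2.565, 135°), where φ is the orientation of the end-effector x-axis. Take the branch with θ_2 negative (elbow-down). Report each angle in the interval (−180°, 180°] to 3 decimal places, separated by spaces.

-25.917 -45.003 -154.080

wrist centre = target − a_3·(cos φ, sin φ) = (8.8299, -8.2219)
cos θ_2 = (145.5652−8²−5²)/(2·8·5) = 0.7071; θ_2 = -45.0034° (elbow-down)
β = atan2(-8.2219,8.8299) = -42.9579°; ψ = atan2(-3.5357,11.5353) = -17.0410°
θ_1 = β − ψ = -25.9169°
θ_3 = φ − θ_1 − θ_2 = -154.0798° (wrapped to (-180°,180°])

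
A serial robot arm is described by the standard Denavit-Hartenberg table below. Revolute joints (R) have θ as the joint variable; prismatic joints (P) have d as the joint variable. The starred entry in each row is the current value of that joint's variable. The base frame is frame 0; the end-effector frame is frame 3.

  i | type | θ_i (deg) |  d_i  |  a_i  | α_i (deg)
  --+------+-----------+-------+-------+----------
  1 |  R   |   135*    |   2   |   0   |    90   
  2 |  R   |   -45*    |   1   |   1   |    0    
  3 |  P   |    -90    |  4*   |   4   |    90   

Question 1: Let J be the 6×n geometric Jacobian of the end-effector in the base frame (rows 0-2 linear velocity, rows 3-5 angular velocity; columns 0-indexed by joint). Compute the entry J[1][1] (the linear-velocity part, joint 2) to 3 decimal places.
axis z_1 = (0.7071,0.7071,0.0000); lever o_n−o_1 = (5.0355,2.0355,-3.5355)
cross product → J_v[:, 1] = (-2.5000,2.5000,-2.1213)
J_ω[:, 1] = z_1
entry J[1][1] = 2.5000

2.500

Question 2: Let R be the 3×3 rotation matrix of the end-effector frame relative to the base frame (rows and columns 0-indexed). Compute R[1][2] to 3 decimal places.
End-effector z-axis (col 2 of R) = (0.5000,-0.5000,0.7071)
R[1][2] = -0.5000

-0.500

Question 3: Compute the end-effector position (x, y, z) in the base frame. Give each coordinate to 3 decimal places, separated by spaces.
after link 1: o_1 = (0.0000, 0.0000, 2.0000)
after link 2: o_2 = (0.2071, 1.2071, 1.2929)
after link 3: o_3 = (5.0355, 2.0355, -1.5355)

5.036 2.036 -1.536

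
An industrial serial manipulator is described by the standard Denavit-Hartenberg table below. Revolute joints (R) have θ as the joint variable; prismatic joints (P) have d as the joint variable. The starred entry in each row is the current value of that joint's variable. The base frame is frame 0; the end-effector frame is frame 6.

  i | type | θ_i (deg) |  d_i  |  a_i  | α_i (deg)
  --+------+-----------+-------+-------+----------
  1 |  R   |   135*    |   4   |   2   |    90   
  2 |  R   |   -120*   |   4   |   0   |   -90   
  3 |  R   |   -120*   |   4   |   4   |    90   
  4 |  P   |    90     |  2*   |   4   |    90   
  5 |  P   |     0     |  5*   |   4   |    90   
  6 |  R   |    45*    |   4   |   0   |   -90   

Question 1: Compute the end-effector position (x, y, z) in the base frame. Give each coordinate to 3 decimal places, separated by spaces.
-0.694 18.788 0.397

after link 1: o_1 = (-1.4142, 1.4142, 4.0000)
after link 2: o_2 = (1.4142, 4.2426, 4.0000)
after link 3: o_3 = (0.7071, 9.8487, 3.7321)
after link 4: o_4 = (-3.0619, 12.2035, 3.2321)
after link 5: o_5 = (-3.3334, 18.5987, 3.3971)
after link 6: o_6 = (-0.6944, 18.7882, 0.3971)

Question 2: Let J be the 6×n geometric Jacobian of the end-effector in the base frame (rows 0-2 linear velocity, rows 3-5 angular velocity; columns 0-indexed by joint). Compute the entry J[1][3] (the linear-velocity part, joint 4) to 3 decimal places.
-0.047

prismatic axis z_3 = (-0.6597,-0.0474,0.7500)
J_v[:, 3] = z_3; J_ω[:, 3] = (0,0,0)
entry J[1][3] = -0.0474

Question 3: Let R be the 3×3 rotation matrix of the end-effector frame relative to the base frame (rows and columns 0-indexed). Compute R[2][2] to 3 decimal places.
0.660

End-effector z-axis (col 2 of R) = (0.7410,0.1250,0.6597)
R[2][2] = 0.6597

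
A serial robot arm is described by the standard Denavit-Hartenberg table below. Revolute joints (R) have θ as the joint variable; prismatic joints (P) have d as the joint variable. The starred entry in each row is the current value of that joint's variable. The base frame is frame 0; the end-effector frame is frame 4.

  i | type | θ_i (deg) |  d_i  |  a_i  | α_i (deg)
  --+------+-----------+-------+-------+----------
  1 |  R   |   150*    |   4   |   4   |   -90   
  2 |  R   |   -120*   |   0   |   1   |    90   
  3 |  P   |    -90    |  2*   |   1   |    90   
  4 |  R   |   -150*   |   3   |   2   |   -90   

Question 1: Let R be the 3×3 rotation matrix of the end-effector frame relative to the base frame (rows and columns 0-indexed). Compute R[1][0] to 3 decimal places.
-0.533

End-effector x-axis (col 0 of R) = (-0.8080,-0.5335,0.2500)
R[1][0] = -0.5335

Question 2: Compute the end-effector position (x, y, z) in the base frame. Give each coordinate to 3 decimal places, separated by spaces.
after link 1: o_1 = (-3.4641, 2.0000, 4.0000)
after link 2: o_2 = (-3.0311, 1.7500, 4.8660)
after link 3: o_3 = (-1.0311, 1.7500, 3.8660)
after link 4: o_4 = (-3.9462, 1.4330, 1.7679)

-3.946 1.433 1.768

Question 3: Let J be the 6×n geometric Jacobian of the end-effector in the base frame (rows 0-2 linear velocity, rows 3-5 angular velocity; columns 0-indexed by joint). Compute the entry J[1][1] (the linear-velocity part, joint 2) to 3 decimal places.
-1.116

axis z_1 = (-0.5000,-0.8660,0.0000); lever o_n−o_1 = (-0.4821,-0.5670,-2.2321)
cross product → J_v[:, 1] = (1.9330,-1.1160,-0.1340)
J_ω[:, 1] = z_1
entry J[1][1] = -1.1160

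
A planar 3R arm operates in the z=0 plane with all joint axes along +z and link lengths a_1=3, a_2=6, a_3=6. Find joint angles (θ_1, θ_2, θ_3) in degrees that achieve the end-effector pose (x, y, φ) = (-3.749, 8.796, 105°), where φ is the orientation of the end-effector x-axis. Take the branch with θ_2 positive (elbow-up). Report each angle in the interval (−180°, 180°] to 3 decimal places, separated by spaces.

0.006 149.992 -44.999

wrist centre = target − a_3·(cos φ, sin φ) = (-2.1961, 3.0004)
cos θ_2 = (13.8255−3²−6²)/(2·3·6) = -0.8660; θ_2 = 149.9924° (elbow-up)
β = atan2(3.0004,-2.1961) = 126.2011°; ψ = atan2(3.0007,-2.1958) = 126.1949°
θ_1 = β − ψ = 0.0063°
θ_3 = φ − θ_1 − θ_2 = -44.9987° (wrapped to (-180°,180°])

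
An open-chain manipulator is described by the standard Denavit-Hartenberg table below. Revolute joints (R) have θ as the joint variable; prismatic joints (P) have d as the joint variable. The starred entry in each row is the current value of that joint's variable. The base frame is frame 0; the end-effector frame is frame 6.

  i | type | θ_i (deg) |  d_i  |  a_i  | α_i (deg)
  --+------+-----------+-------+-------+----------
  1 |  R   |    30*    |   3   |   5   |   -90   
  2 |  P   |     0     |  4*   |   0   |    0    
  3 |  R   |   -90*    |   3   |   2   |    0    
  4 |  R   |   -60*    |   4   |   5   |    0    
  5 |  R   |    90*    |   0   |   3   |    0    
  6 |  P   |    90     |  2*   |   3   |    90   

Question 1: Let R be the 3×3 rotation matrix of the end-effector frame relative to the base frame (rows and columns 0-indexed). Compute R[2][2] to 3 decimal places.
End-effector z-axis (col 2 of R) = (0.4330,0.2500,0.8660)
R[2][2] = 0.8660

0.866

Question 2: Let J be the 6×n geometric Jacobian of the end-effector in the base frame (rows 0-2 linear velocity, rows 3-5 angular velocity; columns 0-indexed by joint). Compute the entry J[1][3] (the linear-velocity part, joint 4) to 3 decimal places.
axis z_3 = (-0.5000,0.8660,0.0000); lever o_n−o_3 = (-3.2010,5.0801,3.5981)
cross product → J_v[:, 3] = (3.1160,1.7990,0.2321)
J_ω[:, 3] = z_3
entry J[1][3] = 1.7990

1.799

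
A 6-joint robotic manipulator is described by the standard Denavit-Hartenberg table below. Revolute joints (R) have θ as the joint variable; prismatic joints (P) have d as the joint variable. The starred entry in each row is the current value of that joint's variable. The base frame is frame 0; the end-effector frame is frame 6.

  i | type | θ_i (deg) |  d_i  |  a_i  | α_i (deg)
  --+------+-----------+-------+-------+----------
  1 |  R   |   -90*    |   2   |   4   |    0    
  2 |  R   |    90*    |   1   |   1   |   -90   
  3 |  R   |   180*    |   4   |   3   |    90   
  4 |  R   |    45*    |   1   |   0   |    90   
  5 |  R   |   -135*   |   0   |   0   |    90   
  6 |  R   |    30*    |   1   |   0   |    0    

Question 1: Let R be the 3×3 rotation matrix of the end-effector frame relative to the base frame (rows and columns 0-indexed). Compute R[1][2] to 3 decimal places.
End-effector z-axis (col 2 of R) = (0.5000,-0.5000,-0.7071)
R[1][2] = -0.5000

-0.500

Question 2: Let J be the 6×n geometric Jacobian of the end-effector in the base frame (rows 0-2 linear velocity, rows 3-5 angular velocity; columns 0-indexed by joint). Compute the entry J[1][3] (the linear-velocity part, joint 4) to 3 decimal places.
axis z_3 = (0.0000,0.0000,-1.0000); lever o_n−o_3 = (0.5000,-0.5000,-1.7071)
cross product → J_v[:, 3] = (-0.5000,-0.5000,-0.0000)
J_ω[:, 3] = z_3
entry J[1][3] = -0.5000

-0.500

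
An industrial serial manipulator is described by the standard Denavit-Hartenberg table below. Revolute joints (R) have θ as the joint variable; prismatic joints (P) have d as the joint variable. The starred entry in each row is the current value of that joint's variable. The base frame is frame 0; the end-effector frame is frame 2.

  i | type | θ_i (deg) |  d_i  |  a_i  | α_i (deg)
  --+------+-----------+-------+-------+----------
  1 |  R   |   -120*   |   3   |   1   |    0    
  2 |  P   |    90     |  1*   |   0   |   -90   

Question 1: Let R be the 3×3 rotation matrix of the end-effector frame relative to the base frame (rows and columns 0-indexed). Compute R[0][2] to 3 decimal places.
End-effector z-axis (col 2 of R) = (0.5000,0.8660,0.0000)
R[0][2] = 0.5000

0.500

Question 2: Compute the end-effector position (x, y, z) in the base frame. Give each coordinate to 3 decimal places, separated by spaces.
-0.500 -0.866 4.000

after link 1: o_1 = (-0.5000, -0.8660, 3.0000)
after link 2: o_2 = (-0.5000, -0.8660, 4.0000)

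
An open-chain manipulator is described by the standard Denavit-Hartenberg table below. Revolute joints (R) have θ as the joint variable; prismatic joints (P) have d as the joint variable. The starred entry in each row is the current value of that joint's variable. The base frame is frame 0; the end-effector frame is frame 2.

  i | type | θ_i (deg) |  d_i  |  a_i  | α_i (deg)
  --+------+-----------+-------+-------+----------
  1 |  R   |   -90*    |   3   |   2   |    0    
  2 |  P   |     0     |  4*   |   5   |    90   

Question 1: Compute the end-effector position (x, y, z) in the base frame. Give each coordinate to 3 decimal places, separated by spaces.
0.000 -7.000 7.000

after link 1: o_1 = (0.0000, -2.0000, 3.0000)
after link 2: o_2 = (0.0000, -7.0000, 7.0000)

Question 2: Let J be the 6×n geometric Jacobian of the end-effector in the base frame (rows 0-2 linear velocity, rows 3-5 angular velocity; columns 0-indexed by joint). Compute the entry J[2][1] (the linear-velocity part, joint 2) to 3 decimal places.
prismatic axis z_1 = (0.0000,0.0000,1.0000)
J_v[:, 1] = z_1; J_ω[:, 1] = (0,0,0)
entry J[2][1] = 1.0000

1.000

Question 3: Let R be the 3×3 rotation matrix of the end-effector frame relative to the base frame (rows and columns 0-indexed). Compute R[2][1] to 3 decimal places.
1.000

End-effector y-axis (col 1 of R) = (0.0000,0.0000,1.0000)
R[2][1] = 1.0000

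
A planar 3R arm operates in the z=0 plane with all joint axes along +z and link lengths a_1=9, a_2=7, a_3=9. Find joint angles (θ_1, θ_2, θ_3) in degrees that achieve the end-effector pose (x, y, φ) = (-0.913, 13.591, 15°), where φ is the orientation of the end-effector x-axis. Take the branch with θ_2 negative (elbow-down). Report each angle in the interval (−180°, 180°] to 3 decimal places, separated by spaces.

wrist centre = target − a_3·(cos φ, sin φ) = (-9.6063, 11.2616)
cos θ_2 = (219.1059−9²−7²)/(2·9·7) = 0.7072; θ_2 = -44.9933° (elbow-down)
β = atan2(11.2616,-9.6063) = 130.4647°; ψ = atan2(-4.9492,13.9503) = -19.5332°
θ_1 = β − ψ = 149.9979°
θ_3 = φ − θ_1 − θ_2 = -90.0046° (wrapped to (-180°,180°])

149.998 -44.993 -90.005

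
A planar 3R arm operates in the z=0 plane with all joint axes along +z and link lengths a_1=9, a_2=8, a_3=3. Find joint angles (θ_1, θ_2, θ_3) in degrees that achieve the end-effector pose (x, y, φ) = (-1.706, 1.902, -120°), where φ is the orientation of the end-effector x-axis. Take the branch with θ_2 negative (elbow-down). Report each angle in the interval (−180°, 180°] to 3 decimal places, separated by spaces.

155.239 -149.999 -125.240

wrist centre = target − a_3·(cos φ, sin φ) = (-0.2060, 4.5001)
cos θ_2 = (20.2931−9²−8²)/(2·9·8) = -0.8660; θ_2 = -149.9994° (elbow-down)
β = atan2(4.5001,-0.2060) = 92.6210°; ψ = atan2(-4.0001,2.0718) = -62.6181°
θ_1 = β − ψ = 155.2391°
θ_3 = φ − θ_1 − θ_2 = -125.2397° (wrapped to (-180°,180°])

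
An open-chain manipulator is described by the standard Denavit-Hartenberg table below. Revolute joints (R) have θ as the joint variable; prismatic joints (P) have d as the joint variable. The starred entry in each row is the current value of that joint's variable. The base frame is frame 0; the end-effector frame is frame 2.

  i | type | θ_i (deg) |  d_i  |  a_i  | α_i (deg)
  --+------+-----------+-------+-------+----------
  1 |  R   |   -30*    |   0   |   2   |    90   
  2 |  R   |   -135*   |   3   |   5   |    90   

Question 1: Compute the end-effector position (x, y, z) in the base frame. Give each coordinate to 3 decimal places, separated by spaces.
-2.830 -1.830 -3.536

after link 1: o_1 = (1.7321, -1.0000, 0.0000)
after link 2: o_2 = (-2.8298, -1.8303, -3.5355)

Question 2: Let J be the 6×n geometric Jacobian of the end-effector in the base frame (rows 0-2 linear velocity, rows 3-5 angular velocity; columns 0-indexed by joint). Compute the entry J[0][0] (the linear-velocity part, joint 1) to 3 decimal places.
axis z_0 = ẑ; lever o_n−o_0 = (-2.8298,-1.8303,-3.5355)
cross product → J_v[:, 0] = (1.8303,-2.8298,0.0000)
J_ω[:, 0] = z_0
entry J[0][0] = 1.8303

1.830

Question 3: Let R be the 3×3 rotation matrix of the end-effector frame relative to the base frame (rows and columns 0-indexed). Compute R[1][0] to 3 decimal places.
0.354

End-effector x-axis (col 0 of R) = (-0.6124,0.3536,-0.7071)
R[1][0] = 0.3536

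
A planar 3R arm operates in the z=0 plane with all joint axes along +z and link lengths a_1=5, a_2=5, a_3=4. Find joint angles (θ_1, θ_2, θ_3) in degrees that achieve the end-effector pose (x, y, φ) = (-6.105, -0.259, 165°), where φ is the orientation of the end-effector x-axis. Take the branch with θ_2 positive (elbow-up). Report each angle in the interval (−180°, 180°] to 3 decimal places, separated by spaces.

wrist centre = target − a_3·(cos φ, sin φ) = (-2.2413, -1.2943)
cos θ_2 = (6.6986−5²−5²)/(2·5·5) = -0.8660; θ_2 = 150.0004° (elbow-up)
β = atan2(-1.2943,-2.2413) = -149.9950°; ψ = atan2(2.5000,0.6699) = 75.0002°
θ_1 = β − ψ = -224.9952°
θ_3 = φ − θ_1 − θ_2 = -120.0052° (wrapped to (-180°,180°])

135.005 150.000 -120.005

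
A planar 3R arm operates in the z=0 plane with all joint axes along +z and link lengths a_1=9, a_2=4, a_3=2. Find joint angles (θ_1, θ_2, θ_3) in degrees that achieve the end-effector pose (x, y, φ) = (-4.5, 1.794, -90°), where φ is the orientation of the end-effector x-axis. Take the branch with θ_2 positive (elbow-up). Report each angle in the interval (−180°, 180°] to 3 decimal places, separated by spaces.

wrist centre = target − a_3·(cos φ, sin φ) = (-4.5000, 3.7940)
cos θ_2 = (34.6444−9²−4²)/(2·9·4) = -0.8660; θ_2 = 150.0028° (elbow-up)
β = atan2(3.7940,-4.5000) = 139.8654°; ψ = atan2(1.9998,5.5358) = 19.8625°
θ_1 = β − ψ = 120.0029°
θ_3 = φ − θ_1 − θ_2 = -0.0057° (wrapped to (-180°,180°])

120.003 150.003 -0.006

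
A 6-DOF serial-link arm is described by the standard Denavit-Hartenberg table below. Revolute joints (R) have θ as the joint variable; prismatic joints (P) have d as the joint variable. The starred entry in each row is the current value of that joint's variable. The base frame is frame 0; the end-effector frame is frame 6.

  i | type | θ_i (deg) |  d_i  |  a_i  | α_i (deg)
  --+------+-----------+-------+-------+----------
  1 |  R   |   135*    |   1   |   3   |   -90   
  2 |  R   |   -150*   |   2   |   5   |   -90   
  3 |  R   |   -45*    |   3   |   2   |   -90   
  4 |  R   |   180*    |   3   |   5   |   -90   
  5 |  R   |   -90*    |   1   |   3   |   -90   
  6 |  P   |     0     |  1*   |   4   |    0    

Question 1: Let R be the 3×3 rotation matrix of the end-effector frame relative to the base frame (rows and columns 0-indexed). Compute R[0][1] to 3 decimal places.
End-effector y-axis (col 1 of R) = (0.3536,-0.3536,-0.8660)
R[0][1] = 0.3536

0.354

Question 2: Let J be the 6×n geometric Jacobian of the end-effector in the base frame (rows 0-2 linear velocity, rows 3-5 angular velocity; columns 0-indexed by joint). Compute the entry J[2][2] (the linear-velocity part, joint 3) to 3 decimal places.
axis z_2 = (-0.3536,0.3536,0.8660); lever o_n−o_2 = (8.1839,5.8161,5.5854)
cross product → J_v[:, 2] = (-3.0622,9.0622,-4.9497)
J_ω[:, 2] = z_2
entry J[2][2] = -4.9497

-4.950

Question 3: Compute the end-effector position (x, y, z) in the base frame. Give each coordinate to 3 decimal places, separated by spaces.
7.710 3.461 9.085

after link 1: o_1 = (-2.1213, 2.1213, 1.0000)
after link 2: o_2 = (-0.4737, -2.3548, 3.5000)
after link 3: o_3 = (-1.6683, -3.1601, 6.8052)
after link 4: o_4 = (1.4657, 1.7059, 6.0981)
after link 5: o_5 = (3.9112, 2.2604, 8.0248)
after link 6: o_6 = (7.7102, 3.4614, 9.0854)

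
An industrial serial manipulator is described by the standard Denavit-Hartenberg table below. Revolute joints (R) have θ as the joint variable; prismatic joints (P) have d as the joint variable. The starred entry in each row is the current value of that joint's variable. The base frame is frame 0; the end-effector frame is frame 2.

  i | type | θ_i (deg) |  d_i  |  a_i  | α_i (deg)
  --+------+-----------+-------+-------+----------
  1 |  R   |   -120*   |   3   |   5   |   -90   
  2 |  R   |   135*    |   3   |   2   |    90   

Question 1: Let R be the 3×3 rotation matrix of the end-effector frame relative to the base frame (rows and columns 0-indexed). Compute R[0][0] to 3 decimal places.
0.354

End-effector x-axis (col 0 of R) = (0.3536,0.6124,-0.7071)
R[0][0] = 0.3536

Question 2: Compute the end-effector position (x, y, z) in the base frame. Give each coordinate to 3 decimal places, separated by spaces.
0.805 -4.605 1.586

after link 1: o_1 = (-2.5000, -4.3301, 3.0000)
after link 2: o_2 = (0.8052, -4.6054, 1.5858)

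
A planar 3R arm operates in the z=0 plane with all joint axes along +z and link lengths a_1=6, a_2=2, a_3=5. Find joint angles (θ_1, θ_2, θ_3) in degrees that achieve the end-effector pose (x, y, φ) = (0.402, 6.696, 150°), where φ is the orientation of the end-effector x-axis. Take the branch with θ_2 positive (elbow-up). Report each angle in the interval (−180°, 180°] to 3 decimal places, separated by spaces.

wrist centre = target − a_3·(cos φ, sin φ) = (4.7321, 4.1960)
cos θ_2 = (39.9994−6²−2²)/(2·6·2) = -0.0000; θ_2 = 90.0013° (elbow-up)
β = atan2(4.1960,4.7321) = 41.5636°; ψ = atan2(2.0000,6.0000) = 18.4351°
θ_1 = β − ψ = 23.1285°
θ_3 = φ − θ_1 − θ_2 = 36.8702° (wrapped to (-180°,180°])

23.128 90.001 36.870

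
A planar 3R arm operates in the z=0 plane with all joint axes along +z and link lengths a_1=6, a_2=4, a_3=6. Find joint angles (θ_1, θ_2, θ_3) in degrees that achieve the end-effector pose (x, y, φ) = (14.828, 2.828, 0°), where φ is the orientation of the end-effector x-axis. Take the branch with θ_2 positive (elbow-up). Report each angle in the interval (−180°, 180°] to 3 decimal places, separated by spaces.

-0.008 45.017 -45.009

wrist centre = target − a_3·(cos φ, sin φ) = (8.8280, 2.8280)
cos θ_2 = (85.9312−6²−4²)/(2·6·4) = 0.7069; θ_2 = 45.0168° (elbow-up)
β = atan2(2.8280,8.8280) = 17.7626°; ψ = atan2(2.8293,8.8276) = 17.7707°
θ_1 = β − ψ = -0.0082°
θ_3 = φ − θ_1 − θ_2 = -45.0087° (wrapped to (-180°,180°])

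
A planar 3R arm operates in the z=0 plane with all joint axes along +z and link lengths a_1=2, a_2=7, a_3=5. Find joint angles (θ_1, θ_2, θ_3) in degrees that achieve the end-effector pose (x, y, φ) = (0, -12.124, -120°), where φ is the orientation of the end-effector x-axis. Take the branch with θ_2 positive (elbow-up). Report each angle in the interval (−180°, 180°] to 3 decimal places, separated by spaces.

wrist centre = target − a_3·(cos φ, sin φ) = (2.5000, -7.7939)
cos θ_2 = (66.9945−2²−7²)/(2·2·7) = 0.4998; θ_2 = 60.0131° (elbow-up)
β = atan2(-7.7939,2.5000) = -72.2156°; ψ = atan2(6.0630,5.4986) = 47.7946°
θ_1 = β − ψ = -120.0102°
θ_3 = φ − θ_1 − θ_2 = -60.0029° (wrapped to (-180°,180°])

-120.010 60.013 -60.003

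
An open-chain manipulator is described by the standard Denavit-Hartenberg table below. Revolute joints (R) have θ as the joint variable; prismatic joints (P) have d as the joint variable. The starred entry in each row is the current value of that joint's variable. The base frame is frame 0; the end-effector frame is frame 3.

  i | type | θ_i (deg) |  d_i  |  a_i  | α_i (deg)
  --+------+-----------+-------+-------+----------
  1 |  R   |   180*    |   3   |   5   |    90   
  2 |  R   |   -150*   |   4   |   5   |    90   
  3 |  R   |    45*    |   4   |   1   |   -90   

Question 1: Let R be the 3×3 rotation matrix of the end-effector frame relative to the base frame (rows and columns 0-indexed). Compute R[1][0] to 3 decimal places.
0.707

End-effector x-axis (col 0 of R) = (0.6124,0.7071,-0.3536)
R[1][0] = 0.7071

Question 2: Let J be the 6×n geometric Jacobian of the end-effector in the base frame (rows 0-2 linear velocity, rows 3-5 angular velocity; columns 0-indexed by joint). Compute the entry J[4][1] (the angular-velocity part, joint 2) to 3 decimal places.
1.000

axis z_1 = (0.0000,1.0000,0.0000); lever o_n−o_1 = (6.9425,4.7071,0.6105)
cross product → J_v[:, 1] = (0.6105,0.0000,-6.9425)
J_ω[:, 1] = z_1
entry J[4][1] = 1.0000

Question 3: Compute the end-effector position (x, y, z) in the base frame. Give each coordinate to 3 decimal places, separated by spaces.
after link 1: o_1 = (-5.0000, 0.0000, 3.0000)
after link 2: o_2 = (-0.6699, 4.0000, 0.5000)
after link 3: o_3 = (1.9425, 4.7071, 3.6105)

1.942 4.707 3.611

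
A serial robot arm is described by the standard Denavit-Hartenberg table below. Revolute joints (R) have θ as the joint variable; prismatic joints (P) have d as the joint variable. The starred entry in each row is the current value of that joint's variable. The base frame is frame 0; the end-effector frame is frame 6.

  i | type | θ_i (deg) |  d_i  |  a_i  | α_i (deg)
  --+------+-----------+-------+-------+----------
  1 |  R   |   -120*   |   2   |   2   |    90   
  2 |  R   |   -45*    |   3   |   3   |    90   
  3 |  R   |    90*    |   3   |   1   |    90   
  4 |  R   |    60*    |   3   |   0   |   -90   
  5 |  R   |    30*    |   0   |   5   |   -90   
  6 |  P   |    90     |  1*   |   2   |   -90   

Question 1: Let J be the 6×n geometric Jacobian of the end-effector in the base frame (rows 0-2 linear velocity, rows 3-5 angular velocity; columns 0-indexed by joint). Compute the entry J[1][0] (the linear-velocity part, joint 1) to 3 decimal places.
-6.674

axis z_0 = ẑ; lever o_n−o_0 = (-6.6740,3.7345,-3.6222)
cross product → J_v[:, 0] = (-3.7345,-6.6740,0.0000)
J_ω[:, 0] = z_0
entry J[1][0] = -6.6740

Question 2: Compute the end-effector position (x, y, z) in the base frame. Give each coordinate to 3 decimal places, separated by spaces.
after link 1: o_1 = (-1.0000, -1.7321, 2.0000)
after link 2: o_2 = (-4.6587, -2.0692, -0.1213)
after link 3: o_3 = (-4.4641, 0.2679, -2.2426)
after link 4: o_4 = (-5.5248, -1.5692, -4.3640)
after link 5: o_5 = (-5.1901, 3.3407, -5.2478)
after link 6: o_6 = (-6.6740, 3.7345, -3.6222)

-6.674 3.735 -3.622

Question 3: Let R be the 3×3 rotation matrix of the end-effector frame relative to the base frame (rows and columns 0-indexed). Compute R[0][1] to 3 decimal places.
End-effector y-axis (col 1 of R) = (-0.3696,-0.1402,-0.9186)
R[0][1] = -0.3696

-0.370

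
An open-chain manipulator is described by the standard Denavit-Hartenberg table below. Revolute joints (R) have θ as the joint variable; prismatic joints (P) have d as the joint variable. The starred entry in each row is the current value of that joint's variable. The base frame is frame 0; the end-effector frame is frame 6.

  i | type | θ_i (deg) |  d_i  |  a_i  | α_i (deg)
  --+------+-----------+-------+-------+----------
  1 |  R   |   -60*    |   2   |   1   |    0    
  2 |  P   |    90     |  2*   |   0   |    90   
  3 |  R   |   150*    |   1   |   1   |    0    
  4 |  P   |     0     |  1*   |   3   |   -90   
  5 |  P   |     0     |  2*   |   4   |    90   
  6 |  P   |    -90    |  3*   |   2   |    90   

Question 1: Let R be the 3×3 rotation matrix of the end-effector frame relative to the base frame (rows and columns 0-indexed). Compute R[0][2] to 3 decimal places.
0.750

End-effector z-axis (col 2 of R) = (0.7500,0.4330,-0.5000)
R[0][2] = 0.7500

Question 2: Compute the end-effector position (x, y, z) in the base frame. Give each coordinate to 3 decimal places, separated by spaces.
after link 1: o_1 = (0.5000, -0.8660, 2.0000)
after link 2: o_2 = (0.5000, -0.8660, 4.0000)
after link 3: o_3 = (0.2500, -2.1651, 4.5000)
after link 4: o_4 = (-1.5000, -4.3301, 6.0000)
after link 5: o_5 = (-5.3660, -6.5622, 6.2679)
after link 6: o_6 = (-3.0000, -8.6603, 8.0000)

-3.000 -8.660 8.000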